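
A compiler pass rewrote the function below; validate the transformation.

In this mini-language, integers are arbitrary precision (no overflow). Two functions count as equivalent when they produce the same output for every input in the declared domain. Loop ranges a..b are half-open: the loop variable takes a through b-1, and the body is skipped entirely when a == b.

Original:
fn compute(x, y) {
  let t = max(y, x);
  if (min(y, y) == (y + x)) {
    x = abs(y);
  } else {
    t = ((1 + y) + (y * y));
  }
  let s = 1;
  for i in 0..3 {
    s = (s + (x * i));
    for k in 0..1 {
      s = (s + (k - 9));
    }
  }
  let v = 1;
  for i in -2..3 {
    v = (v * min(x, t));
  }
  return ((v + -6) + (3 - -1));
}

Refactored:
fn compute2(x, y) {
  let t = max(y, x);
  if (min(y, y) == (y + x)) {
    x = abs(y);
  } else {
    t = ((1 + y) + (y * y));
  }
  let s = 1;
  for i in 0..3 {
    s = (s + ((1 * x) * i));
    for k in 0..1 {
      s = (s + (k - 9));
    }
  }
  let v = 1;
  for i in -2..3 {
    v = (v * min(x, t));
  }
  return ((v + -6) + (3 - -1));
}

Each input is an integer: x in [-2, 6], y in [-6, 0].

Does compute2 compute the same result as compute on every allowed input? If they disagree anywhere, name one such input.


Side by side, the visible changes include: arithmetic usage differs; and constant usage differs.
One worked example (x=-2, y=0) — compute: t=0, then (min(y, y) == (y + x)) is false, then t=1, then s=1, then (i=0), then s=1, then (k=0), then s=-8, then (i=1), then s=-10, then (k=0), then s=-19, then (i=2), then s=-23, then (k=0), then s=-32, then v=1, then (i=-2), then v=-2, then (i=-1), then v=4, then (i=0), then v=-8, then (i=1), then v=16, then (i=2), then v=-32, then returns -34; compute2: t=0, then (min(y, y) == (y + x)) is false, then t=1, then s=1, then (i=0), then s=1, then (k=0), then s=-8, then (i=1), then s=-10, then (k=0), then s=-19, then (i=2), then s=-23, then (k=0), then s=-32, then v=1, then (i=-2), then v=-2, then (i=-1), then v=4, then (i=0), then v=-8, then (i=1), then v=16, then (i=2), then v=-32, then returns -34; agreement on -34.
Across all 63 domain points the two functions coincide.
verdict: equivalent


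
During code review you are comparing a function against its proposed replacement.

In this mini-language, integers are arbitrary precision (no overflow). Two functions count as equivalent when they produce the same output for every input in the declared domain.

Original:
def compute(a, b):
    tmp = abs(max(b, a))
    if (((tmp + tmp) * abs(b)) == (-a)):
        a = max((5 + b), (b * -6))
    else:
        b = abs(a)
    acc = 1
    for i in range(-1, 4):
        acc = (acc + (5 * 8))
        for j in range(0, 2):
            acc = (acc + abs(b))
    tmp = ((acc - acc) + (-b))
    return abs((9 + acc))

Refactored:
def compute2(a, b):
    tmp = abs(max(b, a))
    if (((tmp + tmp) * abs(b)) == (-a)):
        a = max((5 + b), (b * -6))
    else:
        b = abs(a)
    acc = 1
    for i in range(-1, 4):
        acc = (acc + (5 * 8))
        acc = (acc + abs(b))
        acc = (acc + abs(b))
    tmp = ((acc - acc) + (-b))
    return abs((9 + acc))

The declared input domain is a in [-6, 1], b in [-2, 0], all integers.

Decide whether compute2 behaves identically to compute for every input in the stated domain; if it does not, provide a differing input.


The two are interchangeable: loop structure differs; and local variable names differ; and arithmetic usage differs; and min/max/abs usage differs, and every declared input agrees.
As a probe, take a=-6, b=0: compute runs tmp becomes 0; next (((tmp + tmp) * abs(b)) == (-a)) evaluates to false; next b becomes 6; next acc becomes 1; next at i=-1:; next acc becomes 41; next at j=0:; next acc becomes 47; next at j=1:; next acc becomes 53; next at i=0:; next acc becomes 93; next at j=0:; next acc becomes 99; next at j=1:; next acc becomes 105; next at i=1:; next acc becomes 145; next at j=0:; next acc becomes 151; next at j=1:; next acc becomes 157; next at i=2:; next acc becomes 197; next at j=0:; next acc becomes 203; next at j=1:; next acc becomes 209; next at i=3:; next acc becomes 249; next at j=0:; next acc becomes 255; next at j=1:; next acc becomes 261; next tmp becomes -6; next final value 270; compute2 runs tmp becomes 0; next (((tmp + tmp) * abs(b)) == (-a)) evaluates to false; next b becomes 6; next acc becomes 1; next at i=-1:; next acc becomes 41; next acc becomes 47; next acc becomes 53; next at i=0:; next acc becomes 93; next acc becomes 99; next acc becomes 105; next at i=1:; next acc becomes 145; next acc becomes 151; next acc becomes 157; next at i=2:; next acc becomes 197; next acc becomes 203; next acc becomes 209; next at i=3:; next acc becomes 249; next acc becomes 255; next acc becomes 261; next tmp becomes -6; next final value 270; both end at 270.
Checked all 24 inputs in the declared domain: the outputs agree on every one.
verdict: equivalent


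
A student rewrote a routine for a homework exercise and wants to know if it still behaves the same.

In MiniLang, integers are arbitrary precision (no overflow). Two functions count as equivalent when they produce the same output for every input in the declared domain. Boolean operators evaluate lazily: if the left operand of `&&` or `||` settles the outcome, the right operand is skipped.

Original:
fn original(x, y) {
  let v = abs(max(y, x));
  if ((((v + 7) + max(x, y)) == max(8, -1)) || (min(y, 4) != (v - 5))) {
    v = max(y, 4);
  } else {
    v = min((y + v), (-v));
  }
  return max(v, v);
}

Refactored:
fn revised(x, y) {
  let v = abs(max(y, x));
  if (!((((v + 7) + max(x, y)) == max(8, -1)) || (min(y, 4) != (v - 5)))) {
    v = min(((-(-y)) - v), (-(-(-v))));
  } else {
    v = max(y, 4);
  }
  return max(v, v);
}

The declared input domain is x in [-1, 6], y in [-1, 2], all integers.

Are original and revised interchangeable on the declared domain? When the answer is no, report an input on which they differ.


Consider the input x=4, y=-1.
original: v becomes 4; next ((((v + 7) + max(x, y)) == max(8, -1)) || (min(y, 4) != (v - 5))) evaluates to false; next v becomes -4; next final value -4
revised: v becomes 4; next (!((((v + 7) + max(x, y)) == max(8, -1)) || (min(y, 4) != (v - 5)))) evaluates to true; next v becomes -5; next final value -5
-4 vs -5 — the two versions disagree here.
verdict: not equivalent; witness: x=4, y=-1


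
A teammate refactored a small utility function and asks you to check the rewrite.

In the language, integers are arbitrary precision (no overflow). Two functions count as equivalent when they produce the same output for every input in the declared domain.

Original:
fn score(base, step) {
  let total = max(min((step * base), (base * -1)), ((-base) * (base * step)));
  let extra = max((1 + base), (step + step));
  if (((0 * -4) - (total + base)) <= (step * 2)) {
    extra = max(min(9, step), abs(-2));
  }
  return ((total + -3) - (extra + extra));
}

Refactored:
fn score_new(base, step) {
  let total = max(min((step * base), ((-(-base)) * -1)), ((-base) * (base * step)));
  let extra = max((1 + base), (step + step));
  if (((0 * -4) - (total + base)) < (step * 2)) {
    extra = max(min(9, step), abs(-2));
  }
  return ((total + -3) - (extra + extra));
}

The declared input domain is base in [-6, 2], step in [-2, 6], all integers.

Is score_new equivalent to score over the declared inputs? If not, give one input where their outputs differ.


Try base=-2, step=-1.
score: total := 4 | extra := -1 | (((0 * -4) - (total + base)) <= (step * 2)): true | extra := 2 | result -3
score_new: total := 4 | extra := -1 | (((0 * -4) - (total + base)) < (step * 2)): false | result 3
-3 != 3, so the rewrite changes behavior.
verdict: not equivalent; witness: base=-2, step=-1


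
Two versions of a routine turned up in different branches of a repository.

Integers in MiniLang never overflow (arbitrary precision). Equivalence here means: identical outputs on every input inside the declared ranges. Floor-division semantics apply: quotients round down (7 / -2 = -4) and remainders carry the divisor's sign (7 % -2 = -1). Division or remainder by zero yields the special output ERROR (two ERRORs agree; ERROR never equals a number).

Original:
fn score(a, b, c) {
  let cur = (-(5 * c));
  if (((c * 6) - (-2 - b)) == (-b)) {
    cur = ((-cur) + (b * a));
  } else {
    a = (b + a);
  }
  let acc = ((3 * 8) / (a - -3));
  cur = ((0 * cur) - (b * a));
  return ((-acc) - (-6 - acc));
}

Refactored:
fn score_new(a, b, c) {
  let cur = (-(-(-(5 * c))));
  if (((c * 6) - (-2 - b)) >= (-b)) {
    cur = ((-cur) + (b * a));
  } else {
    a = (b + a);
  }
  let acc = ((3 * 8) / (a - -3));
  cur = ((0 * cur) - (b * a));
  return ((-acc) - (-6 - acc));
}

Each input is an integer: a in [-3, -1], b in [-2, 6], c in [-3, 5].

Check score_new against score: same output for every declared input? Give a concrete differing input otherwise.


The rewrite breaks on a=-3, b=-2, c=1, where the results are 6 and ERROR.
score: cur becomes -5; next (((c * 6) - (-2 - b)) == (-b)) evaluates to false; next a becomes -5; next acc becomes -12; next cur becomes -10; next final value 6
score_new: cur becomes -5; next (((c * 6) - (-2 - b)) >= (-b)) evaluates to true; next cur becomes 11; next hits division by zero so the output is ERROR
verdict: not equivalent; witness: a=-3, b=-2, c=1


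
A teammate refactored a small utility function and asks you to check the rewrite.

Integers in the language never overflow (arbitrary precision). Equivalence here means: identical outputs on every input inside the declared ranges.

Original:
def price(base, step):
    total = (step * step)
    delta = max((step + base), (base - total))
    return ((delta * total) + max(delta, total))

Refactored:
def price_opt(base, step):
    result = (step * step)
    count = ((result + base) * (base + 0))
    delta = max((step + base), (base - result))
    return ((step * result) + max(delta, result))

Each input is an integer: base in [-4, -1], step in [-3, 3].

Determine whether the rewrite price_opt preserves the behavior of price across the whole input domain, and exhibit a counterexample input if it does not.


Not equivalent: base=-4, step=-3 separates them (-54 vs -18).
price: total = 9; delta = -7; return -54
price_opt: result = 9; count = -20; delta = -7; return -18
verdict: not equivalent; witness: base=-4, step=-3


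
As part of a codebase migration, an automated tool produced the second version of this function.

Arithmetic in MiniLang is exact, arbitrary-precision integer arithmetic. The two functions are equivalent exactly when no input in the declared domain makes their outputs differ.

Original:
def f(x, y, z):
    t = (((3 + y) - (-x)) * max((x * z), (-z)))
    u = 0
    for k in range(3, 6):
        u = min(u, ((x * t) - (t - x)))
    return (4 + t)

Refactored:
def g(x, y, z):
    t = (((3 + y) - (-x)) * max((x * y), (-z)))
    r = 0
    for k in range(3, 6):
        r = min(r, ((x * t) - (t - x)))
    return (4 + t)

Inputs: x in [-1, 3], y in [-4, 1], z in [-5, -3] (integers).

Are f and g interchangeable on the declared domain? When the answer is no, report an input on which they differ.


At x=-1, y=-4, z=-3: f gives -2, g gives -4.
verdict: not equivalent; witness: x=-1, y=-4, z=-3


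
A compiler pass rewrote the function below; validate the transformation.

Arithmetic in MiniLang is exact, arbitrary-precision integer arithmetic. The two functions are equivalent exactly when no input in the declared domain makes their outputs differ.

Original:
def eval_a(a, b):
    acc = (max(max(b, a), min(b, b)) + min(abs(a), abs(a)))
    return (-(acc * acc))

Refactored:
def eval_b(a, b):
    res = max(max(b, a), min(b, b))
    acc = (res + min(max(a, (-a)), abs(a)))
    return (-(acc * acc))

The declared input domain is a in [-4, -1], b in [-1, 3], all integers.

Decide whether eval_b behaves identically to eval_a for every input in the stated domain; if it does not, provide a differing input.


Although min/max/abs usage differs, plus local variable names differ, plus statement counts differ, 20/20 inputs agree.
verdict: equivalent


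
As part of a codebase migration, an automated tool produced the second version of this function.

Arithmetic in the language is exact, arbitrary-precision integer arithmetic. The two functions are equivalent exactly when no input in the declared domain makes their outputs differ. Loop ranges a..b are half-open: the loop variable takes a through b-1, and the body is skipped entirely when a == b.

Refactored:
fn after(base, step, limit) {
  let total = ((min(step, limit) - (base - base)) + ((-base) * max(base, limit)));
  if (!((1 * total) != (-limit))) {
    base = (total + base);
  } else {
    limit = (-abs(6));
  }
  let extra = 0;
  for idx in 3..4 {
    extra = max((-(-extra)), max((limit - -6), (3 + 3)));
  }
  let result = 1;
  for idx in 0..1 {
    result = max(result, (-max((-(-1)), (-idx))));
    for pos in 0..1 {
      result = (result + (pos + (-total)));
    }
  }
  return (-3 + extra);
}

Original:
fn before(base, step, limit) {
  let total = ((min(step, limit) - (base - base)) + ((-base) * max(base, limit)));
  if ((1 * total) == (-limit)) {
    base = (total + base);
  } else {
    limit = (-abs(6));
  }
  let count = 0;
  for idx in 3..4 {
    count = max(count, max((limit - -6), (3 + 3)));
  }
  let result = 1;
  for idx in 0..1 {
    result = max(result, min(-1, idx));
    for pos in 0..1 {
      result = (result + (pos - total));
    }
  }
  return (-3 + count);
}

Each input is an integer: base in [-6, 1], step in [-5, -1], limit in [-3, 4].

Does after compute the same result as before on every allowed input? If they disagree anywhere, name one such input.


Differences: arithmetic usage differs, and local variable names differ, and min/max/abs usage differs, and comparison usage differs, and boolean connective usage differs — yet all 320 inputs agree.
verdict: equivalent


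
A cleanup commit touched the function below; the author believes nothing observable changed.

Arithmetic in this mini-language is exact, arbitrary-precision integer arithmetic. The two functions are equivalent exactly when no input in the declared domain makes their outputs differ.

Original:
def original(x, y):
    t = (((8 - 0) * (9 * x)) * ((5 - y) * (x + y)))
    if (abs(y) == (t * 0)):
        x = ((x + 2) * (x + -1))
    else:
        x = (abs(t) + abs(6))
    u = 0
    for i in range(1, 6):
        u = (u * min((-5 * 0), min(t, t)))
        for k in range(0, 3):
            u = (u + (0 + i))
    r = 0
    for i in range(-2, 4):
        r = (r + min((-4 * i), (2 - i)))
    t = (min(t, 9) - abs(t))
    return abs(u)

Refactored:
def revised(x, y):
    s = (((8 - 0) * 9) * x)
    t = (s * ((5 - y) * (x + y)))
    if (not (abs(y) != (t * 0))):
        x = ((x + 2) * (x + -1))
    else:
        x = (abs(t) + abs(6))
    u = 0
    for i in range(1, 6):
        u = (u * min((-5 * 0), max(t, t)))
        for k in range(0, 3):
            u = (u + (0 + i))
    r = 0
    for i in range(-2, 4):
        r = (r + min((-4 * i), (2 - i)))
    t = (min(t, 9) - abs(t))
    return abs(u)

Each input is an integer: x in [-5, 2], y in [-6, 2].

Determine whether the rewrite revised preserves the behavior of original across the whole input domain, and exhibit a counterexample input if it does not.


Although `min(t, t)` became `max(t, t)`, no input in the stated domain can expose it; all 72 inputs agree.
verdict: equivalent


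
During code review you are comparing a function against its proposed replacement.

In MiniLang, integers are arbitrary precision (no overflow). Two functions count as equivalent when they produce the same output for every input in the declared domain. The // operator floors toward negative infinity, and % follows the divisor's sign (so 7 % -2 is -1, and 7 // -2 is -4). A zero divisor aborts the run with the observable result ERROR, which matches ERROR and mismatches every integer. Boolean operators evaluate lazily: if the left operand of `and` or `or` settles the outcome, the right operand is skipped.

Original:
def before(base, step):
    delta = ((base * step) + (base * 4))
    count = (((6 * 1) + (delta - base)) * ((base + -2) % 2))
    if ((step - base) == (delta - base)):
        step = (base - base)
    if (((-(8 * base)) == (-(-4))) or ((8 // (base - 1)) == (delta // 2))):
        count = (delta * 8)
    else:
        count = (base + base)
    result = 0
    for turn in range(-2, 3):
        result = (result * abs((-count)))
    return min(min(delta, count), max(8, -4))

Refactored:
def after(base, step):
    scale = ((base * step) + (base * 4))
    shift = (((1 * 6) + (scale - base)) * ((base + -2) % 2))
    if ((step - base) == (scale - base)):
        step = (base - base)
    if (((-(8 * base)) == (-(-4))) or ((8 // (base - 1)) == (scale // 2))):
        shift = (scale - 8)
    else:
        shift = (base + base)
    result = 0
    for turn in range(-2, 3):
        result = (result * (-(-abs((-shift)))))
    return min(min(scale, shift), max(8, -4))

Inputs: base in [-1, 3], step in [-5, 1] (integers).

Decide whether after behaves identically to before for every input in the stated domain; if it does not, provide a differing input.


Not equivalent: base=3, step=-1 separates them (8 vs 1).
before: delta := 9 | count := 12 | ((step - base) == (delta - base)): false | (((-(8 * base)) == (-(-4))) or ((8 // (base - 1)) == (delta // 2))): true | count := 72 | result := 0 | iter turn=-2: | result := 0 | iter turn=-1: | result := 0 | iter turn=0: | result := 0 | iter turn=1: | result := 0 | iter turn=2: | result := 0 | result 8
after: scale := 9 | shift := 12 | ((step - base) == (scale - base)): false | (((-(8 * base)) == (-(-4))) or ((8 // (base - 1)) == (scale // 2))): true | shift := 1 | result := 0 | iter turn=-2: | result := 0 | iter turn=-1: | result := 0 | iter turn=0: | result := 0 | iter turn=1: | result := 0 | iter turn=2: | result := 0 | result 1
verdict: not equivalent; witness: base=3, step=-1


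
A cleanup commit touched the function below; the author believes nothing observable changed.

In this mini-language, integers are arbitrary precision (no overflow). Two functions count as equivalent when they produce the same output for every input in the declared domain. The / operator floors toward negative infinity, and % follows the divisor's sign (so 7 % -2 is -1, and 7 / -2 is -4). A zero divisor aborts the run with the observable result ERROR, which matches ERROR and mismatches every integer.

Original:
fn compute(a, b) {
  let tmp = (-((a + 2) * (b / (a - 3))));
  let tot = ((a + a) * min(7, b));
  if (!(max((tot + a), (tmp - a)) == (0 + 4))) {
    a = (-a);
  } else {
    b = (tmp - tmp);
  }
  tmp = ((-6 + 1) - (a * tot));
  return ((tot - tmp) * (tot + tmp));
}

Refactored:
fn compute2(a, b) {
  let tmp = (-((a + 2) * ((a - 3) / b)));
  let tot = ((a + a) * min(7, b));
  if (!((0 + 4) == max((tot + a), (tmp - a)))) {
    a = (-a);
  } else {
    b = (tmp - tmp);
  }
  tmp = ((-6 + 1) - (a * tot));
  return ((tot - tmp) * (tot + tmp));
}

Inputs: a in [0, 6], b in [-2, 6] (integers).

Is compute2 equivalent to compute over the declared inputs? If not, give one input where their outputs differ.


There is a counterexample at a=0, b=0: -25 on one side, ERROR on the other.
compute: tmp becomes 0; next tot becomes 0; next (!(max((tot + a), (tmp - a)) == (0 + 4))) evaluates to true; next a becomes 0; next tmp becomes -5; next final value -25
compute2: hits division by zero so the output is ERROR
verdict: not equivalent; witness: a=0, b=0


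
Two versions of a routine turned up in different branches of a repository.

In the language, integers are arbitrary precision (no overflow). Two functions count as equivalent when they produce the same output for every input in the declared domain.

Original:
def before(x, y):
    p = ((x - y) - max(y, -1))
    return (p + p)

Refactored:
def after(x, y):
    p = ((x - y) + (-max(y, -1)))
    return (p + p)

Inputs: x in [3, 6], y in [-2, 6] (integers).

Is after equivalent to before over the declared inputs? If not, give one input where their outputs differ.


Side by side, the visible changes include: arithmetic usage differs.
Spot check at x=3, y=-1 — before: p=5, then returns 10. after: p=5, then returns 10. Both give 10.
An exhaustive pass over the 36 declared inputs shows identical outputs.
verdict: equivalent


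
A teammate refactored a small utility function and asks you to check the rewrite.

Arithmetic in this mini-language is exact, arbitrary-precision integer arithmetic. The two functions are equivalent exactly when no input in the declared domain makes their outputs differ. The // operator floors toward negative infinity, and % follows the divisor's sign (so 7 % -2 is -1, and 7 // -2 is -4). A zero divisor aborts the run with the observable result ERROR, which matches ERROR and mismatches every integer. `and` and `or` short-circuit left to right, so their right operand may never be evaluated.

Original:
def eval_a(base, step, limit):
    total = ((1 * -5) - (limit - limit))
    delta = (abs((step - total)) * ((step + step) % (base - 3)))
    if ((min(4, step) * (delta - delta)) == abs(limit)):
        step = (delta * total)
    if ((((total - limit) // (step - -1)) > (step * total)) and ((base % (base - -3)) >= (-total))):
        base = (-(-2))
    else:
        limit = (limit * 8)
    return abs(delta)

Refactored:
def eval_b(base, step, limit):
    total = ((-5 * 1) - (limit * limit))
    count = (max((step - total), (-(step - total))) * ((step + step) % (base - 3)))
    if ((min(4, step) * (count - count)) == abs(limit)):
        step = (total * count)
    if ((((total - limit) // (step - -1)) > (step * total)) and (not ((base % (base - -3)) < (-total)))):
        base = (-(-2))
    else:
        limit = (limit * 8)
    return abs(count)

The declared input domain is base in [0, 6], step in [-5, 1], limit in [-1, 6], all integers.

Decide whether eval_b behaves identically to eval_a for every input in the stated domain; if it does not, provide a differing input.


The rewrite breaks on base=0, step=-5, limit=-1, where the results are 0 and 1.
eval_a: total = -5; delta = 0; ((min(4, step) * (delta - delta)) == abs(limit)) -> false; ((((total - limit) // (step - -1)) > (step * total)) and ((base % (base - -3)) >= (-total))) -> false; limit = -8; return 0
eval_b: total = -6; count = -1; ((min(4, step) * (count - count)) == abs(limit)) -> false; ((((total - limit) // (step - -1)) > (step * total)) and (not ((base % (base - -3)) < (-total)))) -> false; limit = -8; return 1
verdict: not equivalent; witness: base=0, step=-5, limit=-1


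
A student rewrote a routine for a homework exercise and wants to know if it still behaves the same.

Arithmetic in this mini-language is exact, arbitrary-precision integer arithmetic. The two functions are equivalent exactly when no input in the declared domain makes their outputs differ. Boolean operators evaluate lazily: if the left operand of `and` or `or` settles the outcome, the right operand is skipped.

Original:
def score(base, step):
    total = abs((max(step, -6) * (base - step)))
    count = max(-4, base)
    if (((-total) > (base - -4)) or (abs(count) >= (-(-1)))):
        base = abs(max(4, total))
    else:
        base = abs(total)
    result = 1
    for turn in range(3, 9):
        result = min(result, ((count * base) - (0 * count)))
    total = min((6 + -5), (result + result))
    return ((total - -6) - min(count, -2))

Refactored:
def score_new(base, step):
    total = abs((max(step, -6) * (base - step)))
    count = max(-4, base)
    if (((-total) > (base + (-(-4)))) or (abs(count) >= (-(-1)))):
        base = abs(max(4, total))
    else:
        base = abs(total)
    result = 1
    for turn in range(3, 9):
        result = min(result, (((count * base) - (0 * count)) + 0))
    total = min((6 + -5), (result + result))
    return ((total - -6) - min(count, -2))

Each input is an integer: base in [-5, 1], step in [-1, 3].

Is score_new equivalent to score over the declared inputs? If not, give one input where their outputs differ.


Although constant usage differs; and arithmetic usage differs, 35/35 inputs agree.
verdict: equivalent


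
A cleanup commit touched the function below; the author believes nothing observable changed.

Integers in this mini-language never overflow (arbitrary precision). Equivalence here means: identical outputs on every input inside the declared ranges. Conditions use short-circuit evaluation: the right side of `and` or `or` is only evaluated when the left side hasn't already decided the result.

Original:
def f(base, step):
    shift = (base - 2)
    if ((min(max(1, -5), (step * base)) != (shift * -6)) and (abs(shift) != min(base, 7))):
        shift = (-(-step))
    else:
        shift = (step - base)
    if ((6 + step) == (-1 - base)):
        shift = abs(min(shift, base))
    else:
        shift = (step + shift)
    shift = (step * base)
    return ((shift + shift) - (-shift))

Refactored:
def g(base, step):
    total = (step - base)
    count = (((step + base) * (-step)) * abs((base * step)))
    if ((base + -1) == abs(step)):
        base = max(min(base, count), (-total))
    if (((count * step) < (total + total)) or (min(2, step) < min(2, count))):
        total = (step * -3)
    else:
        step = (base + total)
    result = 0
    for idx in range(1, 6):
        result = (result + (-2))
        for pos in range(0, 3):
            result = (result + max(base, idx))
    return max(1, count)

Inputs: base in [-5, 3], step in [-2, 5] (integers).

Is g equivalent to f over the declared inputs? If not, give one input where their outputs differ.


The rewrite breaks on base=-5, step=-2, where the results are 30 and 1.
f: shift becomes -7; next ((min(max(1, -5), (step * base)) != (shift * -6)) and (abs(shift) != min(base, 7))) evaluates to true; next shift becomes -2; next ((6 + step) == (-1 - base)) evaluates to true; next shift becomes 5; next shift becomes 10; next final value 30
g: total becomes 3; next count becomes -140; next ((base + -1) == abs(step)) evaluates to false; next (((count * step) < (total + total)) or (min(2, step) < min(2, count))) evaluates to false; next step becomes -2; next result becomes 0; next at idx=1:; next result becomes -2; next at pos=0:; next result becomes -1; next at pos=1:; next result becomes 0; next at pos=2:; next result becomes 1; next at idx=2:; next result becomes -1; next at pos=0:; next result becomes 1; next at pos=1:; next result becomes 3; next at pos=2:; next result becomes 5; next at idx=3:; next result becomes 3; next at pos=0:; next result becomes 6; next at pos=1:; next result becomes 9; next at pos=2:; next result becomes 12; next at idx=4:; next result becomes 10; next at pos=0:; next result becomes 14; next at pos=1:; next result becomes 18; next at pos=2:; next result becomes 22; next at idx=5:; next result becomes 20; next at pos=0:; next result becomes 25; next at pos=1:; next result becomes 30; next at pos=2:; next result becomes 35; next final value 1
verdict: not equivalent; witness: base=-5, step=-2


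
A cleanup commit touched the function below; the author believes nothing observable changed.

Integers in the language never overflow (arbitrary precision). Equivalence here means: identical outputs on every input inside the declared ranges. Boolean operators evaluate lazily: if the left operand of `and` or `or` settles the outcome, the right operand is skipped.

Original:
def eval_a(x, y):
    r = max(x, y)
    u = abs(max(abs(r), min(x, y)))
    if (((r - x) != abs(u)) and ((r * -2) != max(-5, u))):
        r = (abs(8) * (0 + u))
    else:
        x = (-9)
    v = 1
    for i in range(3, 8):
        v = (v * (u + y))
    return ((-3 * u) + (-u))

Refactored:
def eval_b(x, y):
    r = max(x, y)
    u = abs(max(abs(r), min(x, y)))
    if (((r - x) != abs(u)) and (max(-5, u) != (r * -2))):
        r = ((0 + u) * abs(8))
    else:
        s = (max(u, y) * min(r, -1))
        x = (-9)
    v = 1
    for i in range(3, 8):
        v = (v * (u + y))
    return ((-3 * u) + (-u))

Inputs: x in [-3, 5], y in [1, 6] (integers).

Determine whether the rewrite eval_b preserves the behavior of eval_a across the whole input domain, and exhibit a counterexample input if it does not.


Differences: arithmetic usage differs, plus constant usage differs, plus local variable names differ, plus statement counts differ, plus min/max/abs usage differs — yet all 54 inputs agree.
verdict: equivalent


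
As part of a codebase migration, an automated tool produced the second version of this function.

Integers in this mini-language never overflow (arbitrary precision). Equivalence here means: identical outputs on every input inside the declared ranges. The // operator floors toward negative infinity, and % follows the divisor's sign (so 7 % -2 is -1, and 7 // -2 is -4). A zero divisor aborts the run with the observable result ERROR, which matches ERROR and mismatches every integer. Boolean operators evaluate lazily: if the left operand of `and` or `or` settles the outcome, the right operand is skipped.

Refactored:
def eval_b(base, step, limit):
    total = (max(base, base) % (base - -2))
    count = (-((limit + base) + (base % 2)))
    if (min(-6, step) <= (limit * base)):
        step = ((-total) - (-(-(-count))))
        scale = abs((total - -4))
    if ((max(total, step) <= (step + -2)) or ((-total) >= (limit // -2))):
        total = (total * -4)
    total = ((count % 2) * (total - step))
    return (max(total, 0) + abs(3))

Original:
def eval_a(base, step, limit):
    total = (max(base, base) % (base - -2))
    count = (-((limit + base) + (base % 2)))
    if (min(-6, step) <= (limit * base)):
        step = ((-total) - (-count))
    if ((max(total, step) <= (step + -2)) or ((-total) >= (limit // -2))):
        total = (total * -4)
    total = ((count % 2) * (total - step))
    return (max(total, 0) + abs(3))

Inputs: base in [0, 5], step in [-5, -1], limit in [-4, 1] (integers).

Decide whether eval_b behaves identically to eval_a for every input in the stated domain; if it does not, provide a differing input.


Side by side, the visible changes include: statement counts differ, arithmetic usage differs, min/max/abs usage differs, local variable names differ, constant usage differs.
One worked example (base=5, step=-2, limit=-2) — eval_a: total = 5; count = -4; (min(-6, step) <= (limit * base)) -> false; ((max(total, step) <= (step + -2)) or ((-total) >= (limit // -2))) -> false; total = 0; return 3; eval_b: total = 5; count = -4; (min(-6, step) <= (limit * base)) -> false; ((max(total, step) <= (step + -2)) or ((-total) >= (limit // -2))) -> false; total = 0; return 3; agreement on 3.
Across all 180 domain points the two functions coincide.
verdict: equivalent


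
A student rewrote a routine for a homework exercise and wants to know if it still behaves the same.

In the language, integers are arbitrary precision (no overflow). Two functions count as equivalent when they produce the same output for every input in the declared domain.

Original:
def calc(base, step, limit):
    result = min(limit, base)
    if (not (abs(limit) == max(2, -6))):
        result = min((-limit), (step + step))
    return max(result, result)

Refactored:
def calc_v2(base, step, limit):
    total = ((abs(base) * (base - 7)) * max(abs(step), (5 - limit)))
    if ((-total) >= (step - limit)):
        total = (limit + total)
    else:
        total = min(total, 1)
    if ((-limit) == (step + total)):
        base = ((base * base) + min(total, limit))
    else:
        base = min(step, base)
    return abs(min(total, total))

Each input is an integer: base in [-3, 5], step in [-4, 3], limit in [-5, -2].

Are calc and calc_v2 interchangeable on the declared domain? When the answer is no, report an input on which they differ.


Evaluate both at base=-3, step=-4, limit=-5.
calc: result := -5 | (not (abs(limit) == max(2, -6))): true | result := -8 | result -8
calc_v2: total := -300 | ((-total) >= (step - limit)): true | total := -305 | ((-limit) == (step + total)): false | base := -4 | result 305
-8 and 305 differ, so these are not the same function on this domain.
verdict: not equivalent; witness: base=-3, step=-4, limit=-5


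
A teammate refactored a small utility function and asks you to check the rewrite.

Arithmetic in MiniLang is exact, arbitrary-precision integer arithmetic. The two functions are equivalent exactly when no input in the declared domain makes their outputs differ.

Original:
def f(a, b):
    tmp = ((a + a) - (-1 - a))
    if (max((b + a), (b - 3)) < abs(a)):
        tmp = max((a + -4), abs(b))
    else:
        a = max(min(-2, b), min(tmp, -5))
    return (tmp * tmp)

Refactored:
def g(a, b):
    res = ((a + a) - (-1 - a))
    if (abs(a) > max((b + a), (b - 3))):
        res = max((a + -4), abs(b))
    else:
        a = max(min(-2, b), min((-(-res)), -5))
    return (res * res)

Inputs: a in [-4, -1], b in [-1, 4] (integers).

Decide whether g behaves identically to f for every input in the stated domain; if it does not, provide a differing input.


Behavior is preserved: although local variable names differ; also comparison usage differs, the outputs never diverge.
Tracing a=-4, b=2: f: tmp becomes -11; next (max((b + a), (b - 3)) < abs(a)) evaluates to true; next tmp becomes 2; next final value 4 | g: res becomes -11; next (abs(a) > max((b + a), (b - 3))) evaluates to true; next res becomes 2; next final value 4 — matching result 4.
Checked all 24 inputs in the declared domain: the outputs agree on every one.
verdict: equivalent


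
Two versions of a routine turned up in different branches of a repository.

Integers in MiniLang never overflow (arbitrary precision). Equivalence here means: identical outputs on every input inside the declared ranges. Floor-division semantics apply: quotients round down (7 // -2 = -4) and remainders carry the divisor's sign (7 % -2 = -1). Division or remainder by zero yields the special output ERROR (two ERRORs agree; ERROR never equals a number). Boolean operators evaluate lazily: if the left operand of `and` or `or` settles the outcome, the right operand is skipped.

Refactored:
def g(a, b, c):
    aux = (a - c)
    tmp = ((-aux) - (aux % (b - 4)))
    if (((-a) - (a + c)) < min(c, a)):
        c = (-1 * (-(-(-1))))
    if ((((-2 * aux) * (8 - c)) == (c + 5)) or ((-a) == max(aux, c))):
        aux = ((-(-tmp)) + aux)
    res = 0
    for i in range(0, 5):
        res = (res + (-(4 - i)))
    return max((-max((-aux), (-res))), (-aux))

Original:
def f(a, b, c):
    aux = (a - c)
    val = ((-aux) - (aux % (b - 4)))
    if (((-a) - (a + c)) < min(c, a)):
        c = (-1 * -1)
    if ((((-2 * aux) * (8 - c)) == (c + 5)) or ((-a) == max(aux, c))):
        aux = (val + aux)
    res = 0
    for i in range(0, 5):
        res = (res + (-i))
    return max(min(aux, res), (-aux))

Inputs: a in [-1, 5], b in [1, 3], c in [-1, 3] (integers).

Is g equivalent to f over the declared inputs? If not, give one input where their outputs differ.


Equivalent — the differences include arithmetic usage differs; also local variable names differ; also constant usage differs; also min/max/abs usage differs, yet no declared input distinguishes the two.
One worked example (a=3, b=1, c=1) — f: aux := 2 | val := -1 | (((-a) - (a + c)) < min(c, a)): true | c := 1 | ((((-2 * aux) * (8 - c)) == (c + 5)) or ((-a) == max(aux, c))): false | res := 0 | iter i=0: | res := 0 | iter i=1: | res := -1 | iter i=2: | res := -3 | iter i=3: | res := -6 | iter i=4: | res := -10 | result -2; g: aux := 2 | tmp := -1 | (((-a) - (a + c)) < min(c, a)): true | c := 1 | ((((-2 * aux) * (8 - c)) == (c + 5)) or ((-a) == max(aux, c))): false | res := 0 | iter i=0: | res := -4 | iter i=1: | res := -7 | iter i=2: | res := -9 | iter i=3: | res := -10 | iter i=4: | res := -10 | result -2; agreement on -2.
Checked all 105 inputs in the declared domain: the outputs agree on every one.
verdict: equivalent


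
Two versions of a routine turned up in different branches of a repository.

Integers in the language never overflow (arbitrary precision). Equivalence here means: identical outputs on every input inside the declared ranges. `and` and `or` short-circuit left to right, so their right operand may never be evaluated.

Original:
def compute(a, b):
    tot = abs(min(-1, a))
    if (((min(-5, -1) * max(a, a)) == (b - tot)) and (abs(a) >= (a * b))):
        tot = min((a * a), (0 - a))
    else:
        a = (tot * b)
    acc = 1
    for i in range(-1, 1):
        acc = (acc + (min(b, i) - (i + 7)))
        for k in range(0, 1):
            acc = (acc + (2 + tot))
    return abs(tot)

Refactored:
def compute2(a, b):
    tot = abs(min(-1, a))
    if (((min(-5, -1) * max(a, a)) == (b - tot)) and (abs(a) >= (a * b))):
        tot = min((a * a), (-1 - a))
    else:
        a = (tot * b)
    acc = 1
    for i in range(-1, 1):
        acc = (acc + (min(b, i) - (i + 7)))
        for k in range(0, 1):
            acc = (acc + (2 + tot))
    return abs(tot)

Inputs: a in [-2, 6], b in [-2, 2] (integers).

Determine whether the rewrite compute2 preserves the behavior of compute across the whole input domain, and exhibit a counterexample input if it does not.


Try a=0, b=1.
compute: tot := 1 | (((min(-5, -1) * max(a, a)) == (b - tot)) and (abs(a) >= (a * b))): true | tot := 0 | acc := 1 | iter i=-1: | acc := -6 | iter k=0: | acc := -4 | iter i=0: | acc := -11 | iter k=0: | acc := -9 | result 0
compute2: tot := 1 | (((min(-5, -1) * max(a, a)) == (b - tot)) and (abs(a) >= (a * b))): true | tot := -1 | acc := 1 | iter i=-1: | acc := -6 | iter k=0: | acc := -5 | iter i=0: | acc := -12 | iter k=0: | acc := -11 | result 1
0 != 1, so the rewrite changes behavior.
verdict: not equivalent; witness: a=0, b=1


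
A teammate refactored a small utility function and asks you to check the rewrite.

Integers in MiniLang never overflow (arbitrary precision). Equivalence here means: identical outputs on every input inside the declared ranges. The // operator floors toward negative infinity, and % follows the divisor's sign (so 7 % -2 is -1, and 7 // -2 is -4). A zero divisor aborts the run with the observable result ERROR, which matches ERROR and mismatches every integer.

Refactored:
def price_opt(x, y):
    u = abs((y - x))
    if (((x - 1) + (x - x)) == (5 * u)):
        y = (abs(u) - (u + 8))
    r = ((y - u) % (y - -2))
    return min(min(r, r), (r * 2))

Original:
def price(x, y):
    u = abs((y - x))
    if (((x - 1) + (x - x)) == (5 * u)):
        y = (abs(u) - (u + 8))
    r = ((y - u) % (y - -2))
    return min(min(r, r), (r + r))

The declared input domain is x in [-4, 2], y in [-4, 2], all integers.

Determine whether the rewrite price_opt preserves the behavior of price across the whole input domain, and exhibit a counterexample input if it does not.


Reading the diff, among the changes: arithmetic usage differs; constant usage differs.
Tracing x=1, y=-3: price: u := 4 | (((x - 1) + (x - x)) == (5 * u)): false | r := 0 | result 0 | price_opt: u := 4 | (((x - 1) + (x - x)) == (5 * u)): false | r := 0 | result 0 — matching result 0.
Across all 49 domain points the two functions coincide.
verdict: equivalent


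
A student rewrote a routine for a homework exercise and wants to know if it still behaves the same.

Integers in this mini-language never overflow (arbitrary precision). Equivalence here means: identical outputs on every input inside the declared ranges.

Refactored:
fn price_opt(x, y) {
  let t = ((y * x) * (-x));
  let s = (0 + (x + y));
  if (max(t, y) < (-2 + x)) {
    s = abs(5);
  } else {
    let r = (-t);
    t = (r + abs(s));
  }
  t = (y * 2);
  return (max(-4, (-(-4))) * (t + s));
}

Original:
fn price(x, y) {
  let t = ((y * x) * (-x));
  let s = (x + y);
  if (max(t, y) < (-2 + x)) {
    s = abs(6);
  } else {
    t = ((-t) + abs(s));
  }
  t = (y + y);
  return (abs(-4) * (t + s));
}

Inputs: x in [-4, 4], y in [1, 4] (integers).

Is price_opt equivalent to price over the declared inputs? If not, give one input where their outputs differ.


Evaluate both at x=4, y=1.
price: t=-16, then s=5, then (max(t, y) < (-2 + x)) is true, then s=6, then t=2, then returns 32
price_opt: t=-16, then s=5, then (max(t, y) < (-2 + x)) is true, then s=5, then t=2, then returns 28
32 and 28 differ, so these are not the same function on this domain.
verdict: not equivalent; witness: x=4, y=1
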